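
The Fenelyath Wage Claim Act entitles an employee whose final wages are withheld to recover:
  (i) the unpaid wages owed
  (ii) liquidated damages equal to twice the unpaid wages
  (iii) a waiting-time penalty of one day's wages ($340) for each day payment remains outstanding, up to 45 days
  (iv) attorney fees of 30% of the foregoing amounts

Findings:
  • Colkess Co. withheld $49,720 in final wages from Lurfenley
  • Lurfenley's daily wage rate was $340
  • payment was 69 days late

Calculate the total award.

Doubled: 2 × $49,720 = $99,440
Penalty days: min(69, 45) = 45
Waiting-time penalty: 45 × $340 = $15,300
Subtotal: $49,720 + $99,440 + $15,300 = $164,460
Attorney fees: 30% of $164,460 = $49,338
Total award: $164,460 + $49,338 = $213,798

$213,798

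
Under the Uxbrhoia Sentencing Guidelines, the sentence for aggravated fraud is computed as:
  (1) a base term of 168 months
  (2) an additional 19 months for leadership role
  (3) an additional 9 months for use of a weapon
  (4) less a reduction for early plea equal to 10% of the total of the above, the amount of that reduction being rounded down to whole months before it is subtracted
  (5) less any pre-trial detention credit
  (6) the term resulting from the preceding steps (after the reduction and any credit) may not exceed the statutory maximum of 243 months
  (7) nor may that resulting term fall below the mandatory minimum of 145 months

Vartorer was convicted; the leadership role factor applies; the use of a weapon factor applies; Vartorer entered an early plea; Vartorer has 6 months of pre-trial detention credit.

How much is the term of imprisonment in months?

171 months

Leadership role enhancement: +19 months
Use of a weapon enhancement: +9 months
Adjusted term: 168 months + 19 months + 9 months = 196 months
Early plea reduction: 10% of 196 months = 19 months (rounded down)
After reduction: 196 − 19 = 177 months
Less pre-trial detention credit: 177 months − 6 months = 171 months
Cap at 243 months: 171 months is within the cap, no reduction.
Minimum 145 months: 171 months meets the minimum, no increase.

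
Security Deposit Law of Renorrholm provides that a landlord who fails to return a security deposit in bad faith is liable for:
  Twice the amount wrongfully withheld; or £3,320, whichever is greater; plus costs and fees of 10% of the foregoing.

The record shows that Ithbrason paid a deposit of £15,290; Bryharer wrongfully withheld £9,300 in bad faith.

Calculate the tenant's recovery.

Doubled: 2 × £9,300 = £18,600
Minimum £3,320: £18,600 meets the minimum, no increase.
Costs and fees: 10% of £18,600 = £1,860
Total recovery: £18,600 + £1,860 = £20,460

£20,460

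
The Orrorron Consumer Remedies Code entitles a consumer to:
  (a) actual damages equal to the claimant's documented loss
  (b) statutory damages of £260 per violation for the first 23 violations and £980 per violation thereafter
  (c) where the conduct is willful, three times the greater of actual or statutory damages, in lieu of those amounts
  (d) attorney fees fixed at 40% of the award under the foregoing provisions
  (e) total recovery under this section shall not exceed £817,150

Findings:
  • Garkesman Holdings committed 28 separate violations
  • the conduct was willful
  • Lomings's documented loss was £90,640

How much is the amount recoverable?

First 23 violations: 23 × £260 = £5,980
Remaining violations: (28 − 23) × £980 = £4,900
Statutory damages: £5,980 + £4,900 = £10,880
Greater of actual damages (£90,640) or statutory damages (£10,880): £90,640
Trebled: 3 × £90,640 = £271,920
Attorney fees: 40% of £271,920 = £108,768
Total before cap: £271,920 + £108,768 = £380,688
Cap at £817,150: £380,688 is within the cap, no reduction.

Total recovery: £380,688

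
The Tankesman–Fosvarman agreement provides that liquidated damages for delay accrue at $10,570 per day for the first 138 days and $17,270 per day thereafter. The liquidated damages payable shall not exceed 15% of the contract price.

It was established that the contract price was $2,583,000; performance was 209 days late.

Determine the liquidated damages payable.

$387,450

First 138 days: 138 × $10,570 = $1,458,660
Remaining days: (209 − 138) × $17,270 = $1,226,170
Accrued per-day damages: $1,458,660 + $1,226,170 = $2,684,830
Cap: 15% of $2,583,000 = $387,450
Cap at $387,450: $2,684,830 exceeds the cap → $387,450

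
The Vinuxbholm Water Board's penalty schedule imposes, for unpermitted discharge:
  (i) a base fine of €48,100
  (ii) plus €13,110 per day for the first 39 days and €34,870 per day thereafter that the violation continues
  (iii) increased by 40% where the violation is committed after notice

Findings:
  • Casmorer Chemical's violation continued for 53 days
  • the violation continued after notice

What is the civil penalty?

€1,466,598

First 39 days: 39 × €13,110 = €511,290
Remaining days: (53 − 39) × €34,870 = €488,180
Per-day component: €511,290 + €488,180 = €999,470
Base plus per-day: €48,100 + €999,470 = €1,047,570
Enhancement: 40% of €1,047,570 = €419,028
Enhanced fine: €1,047,570 + €419,028 = €1,466,598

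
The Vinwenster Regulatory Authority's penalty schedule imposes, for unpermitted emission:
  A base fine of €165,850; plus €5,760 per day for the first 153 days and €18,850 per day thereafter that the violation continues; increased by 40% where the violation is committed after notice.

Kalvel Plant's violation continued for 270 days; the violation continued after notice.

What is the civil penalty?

First 153 days: 153 × €5,760 = €881,280
Remaining days: (270 − 153) × €18,850 = €2,205,450
Per-day component: €881,280 + €2,205,450 = €3,086,730
Base plus per-day: €165,850 + €3,086,730 = €3,252,580
Enhancement: 40% of €3,252,580 = €1,301,032
Enhanced fine: €3,252,580 + €1,301,032 = €4,553,612

€4,553,612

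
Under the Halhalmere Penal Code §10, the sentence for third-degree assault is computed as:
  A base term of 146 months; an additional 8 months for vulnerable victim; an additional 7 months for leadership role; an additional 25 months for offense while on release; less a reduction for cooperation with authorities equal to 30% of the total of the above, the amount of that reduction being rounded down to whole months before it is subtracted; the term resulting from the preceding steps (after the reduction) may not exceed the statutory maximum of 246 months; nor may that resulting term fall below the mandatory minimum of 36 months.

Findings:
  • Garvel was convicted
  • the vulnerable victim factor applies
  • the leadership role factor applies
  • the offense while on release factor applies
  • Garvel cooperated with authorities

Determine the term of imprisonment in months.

Vulnerable victim enhancement: +8 months
Leadership role enhancement: +7 months
Offense while on release enhancement: +25 months
Adjusted term: 146 months + 8 months + 7 months + 25 months = 186 months
Cooperation with authorities reduction: 30% of 186 months = 55 months (rounded down)
After reduction: 186 − 55 = 131 months
Cap at 246 months: 131 months is within the cap, no reduction.
Minimum 36 months: 131 months meets the minimum, no increase.

131 months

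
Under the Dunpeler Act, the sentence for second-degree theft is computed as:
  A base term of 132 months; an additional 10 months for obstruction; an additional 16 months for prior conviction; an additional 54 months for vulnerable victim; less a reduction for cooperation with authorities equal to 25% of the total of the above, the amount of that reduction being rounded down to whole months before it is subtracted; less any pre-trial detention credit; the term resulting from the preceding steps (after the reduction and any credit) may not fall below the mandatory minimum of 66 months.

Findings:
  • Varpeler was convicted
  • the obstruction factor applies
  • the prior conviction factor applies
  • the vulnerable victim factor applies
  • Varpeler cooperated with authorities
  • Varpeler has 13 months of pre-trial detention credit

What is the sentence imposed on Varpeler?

146 months

Obstruction enhancement: +10 months
Prior conviction enhancement: +16 months
Vulnerable victim enhancement: +54 months
Adjusted term: 132 months + 10 months + 16 months + 54 months = 212 months
Cooperation with authorities reduction: 25% of 212 months = 53 months (rounded down)
After reduction: 212 − 53 = 159 months
Less pre-trial detention credit: 159 months − 13 months = 146 months
Minimum 66 months: 146 months meets the minimum, no increase.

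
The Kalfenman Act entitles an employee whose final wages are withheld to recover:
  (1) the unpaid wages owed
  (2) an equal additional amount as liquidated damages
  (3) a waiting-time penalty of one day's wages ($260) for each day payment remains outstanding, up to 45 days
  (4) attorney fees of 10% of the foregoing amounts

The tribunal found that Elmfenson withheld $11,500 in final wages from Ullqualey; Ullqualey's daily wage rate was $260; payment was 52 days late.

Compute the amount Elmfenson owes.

Total award: $38,170

Liquidated damages (equal amount): $11,500
Penalty days: min(52, 45) = 45
Waiting-time penalty: 45 × $260 = $11,700
Subtotal: $11,500 + $11,500 + $11,700 = $34,700
Attorney fees: 10% of $34,700 = $3,470
Total award: $34,700 + $3,470 = $38,170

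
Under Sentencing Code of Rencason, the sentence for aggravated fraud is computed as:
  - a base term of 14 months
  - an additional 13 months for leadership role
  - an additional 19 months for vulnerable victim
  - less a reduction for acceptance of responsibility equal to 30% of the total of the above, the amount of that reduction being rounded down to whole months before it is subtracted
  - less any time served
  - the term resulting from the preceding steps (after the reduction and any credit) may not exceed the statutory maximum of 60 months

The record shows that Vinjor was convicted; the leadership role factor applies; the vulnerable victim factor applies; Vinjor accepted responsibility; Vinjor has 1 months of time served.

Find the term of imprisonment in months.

32 months

Leadership role enhancement: +13 months
Vulnerable victim enhancement: +19 months
Adjusted term: 14 months + 13 months + 19 months = 46 months
Acceptance of responsibility reduction: 30% of 46 months = 13 months (rounded down)
After reduction: 46 − 13 = 33 months
Less time served: 33 months − 1 months = 32 months
Cap at 60 months: 32 months is within the cap, no reduction.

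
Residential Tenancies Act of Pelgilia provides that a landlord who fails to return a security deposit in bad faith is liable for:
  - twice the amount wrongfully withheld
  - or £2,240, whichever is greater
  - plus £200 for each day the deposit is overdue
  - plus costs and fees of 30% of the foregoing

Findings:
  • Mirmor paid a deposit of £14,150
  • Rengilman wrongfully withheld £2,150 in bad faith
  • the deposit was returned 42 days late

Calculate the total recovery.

£16,510

Doubled: 2 × £2,150 = £4,300
Minimum £2,240: £4,300 meets the minimum, no increase.
Late-return penalty: 42 × £200 = £8,400
Damages plus late penalty: £4,300 + £8,400 = £12,700
Costs and fees: 30% of £12,700 = £3,810
Total recovery: £12,700 + £3,810 = £16,510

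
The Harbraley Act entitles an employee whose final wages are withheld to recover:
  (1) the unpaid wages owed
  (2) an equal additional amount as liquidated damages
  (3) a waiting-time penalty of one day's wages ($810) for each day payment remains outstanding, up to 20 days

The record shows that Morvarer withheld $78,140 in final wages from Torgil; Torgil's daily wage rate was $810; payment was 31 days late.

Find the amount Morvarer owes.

Liquidated damages (equal amount): $78,140
Penalty days: min(31, 20) = 20
Waiting-time penalty: 20 × $810 = $16,200
Total award: $78,140 + $78,140 + $16,200 = $172,480

$172,480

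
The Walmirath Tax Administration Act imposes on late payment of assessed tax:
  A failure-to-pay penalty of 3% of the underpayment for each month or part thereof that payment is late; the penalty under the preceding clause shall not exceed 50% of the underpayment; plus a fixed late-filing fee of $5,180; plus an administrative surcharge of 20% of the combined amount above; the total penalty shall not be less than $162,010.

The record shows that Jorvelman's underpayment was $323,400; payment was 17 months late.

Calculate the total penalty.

Penalty: $200,256

Accrued rate: 3% × 17 = 51%, capped at 50% → 50%
Failure-to-pay penalty: 50% of $323,400 = $161,700
Penalty before surcharge: $161,700 + $5,180 = $166,880
Administrative surcharge: 20% of $166,880 = $33,376
Total penalty: $166,880 + $33,376 = $200,256
Minimum $162,010: $200,256 meets the minimum, no increase.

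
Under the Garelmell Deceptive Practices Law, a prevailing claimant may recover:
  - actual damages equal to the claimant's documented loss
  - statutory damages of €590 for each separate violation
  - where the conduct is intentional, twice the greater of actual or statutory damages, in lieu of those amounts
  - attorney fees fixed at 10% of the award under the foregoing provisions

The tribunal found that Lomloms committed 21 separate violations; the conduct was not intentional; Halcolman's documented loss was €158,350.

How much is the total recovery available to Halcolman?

Statutory damages: 21 × €590 = €12,390
Conduct not intentional: the in-lieu enhancement does not apply.
Actual plus statutory damages: €158,350 + €12,390 = €170,740
Attorney fees: 10% of €170,740 = €17,074
Total recovery: €170,740 + €17,074 = €187,814

€187,814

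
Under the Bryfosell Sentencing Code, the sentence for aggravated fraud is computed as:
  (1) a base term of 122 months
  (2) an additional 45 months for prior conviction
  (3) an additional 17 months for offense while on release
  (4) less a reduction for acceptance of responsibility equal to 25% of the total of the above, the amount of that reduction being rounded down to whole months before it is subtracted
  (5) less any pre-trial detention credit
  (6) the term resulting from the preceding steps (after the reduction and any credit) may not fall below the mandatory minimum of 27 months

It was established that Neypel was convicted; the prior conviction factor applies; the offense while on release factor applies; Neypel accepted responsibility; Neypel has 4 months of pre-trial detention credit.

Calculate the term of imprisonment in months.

Prior conviction enhancement: +45 months
Offense while on release enhancement: +17 months
Adjusted term: 122 months + 45 months + 17 months = 184 months
Acceptance of responsibility reduction: 25% of 184 months = 46 months (rounded down)
After reduction: 184 − 46 = 138 months
Less pre-trial detention credit: 138 months − 4 months = 134 months
Minimum 27 months: 134 months meets the minimum, no increase.

134 months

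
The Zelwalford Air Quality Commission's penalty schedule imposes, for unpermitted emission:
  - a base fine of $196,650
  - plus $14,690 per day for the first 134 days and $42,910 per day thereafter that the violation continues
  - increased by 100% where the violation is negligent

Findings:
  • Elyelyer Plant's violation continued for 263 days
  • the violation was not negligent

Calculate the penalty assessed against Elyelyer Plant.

$7,700,500

First 134 days: 134 × $14,690 = $1,968,460
Remaining days: (263 − 134) × $42,910 = $5,535,390
Per-day component: $1,968,460 + $5,535,390 = $7,503,850
Base plus per-day: $196,650 + $7,503,850 = $7,700,500
The violation was not negligent: no 100% increase.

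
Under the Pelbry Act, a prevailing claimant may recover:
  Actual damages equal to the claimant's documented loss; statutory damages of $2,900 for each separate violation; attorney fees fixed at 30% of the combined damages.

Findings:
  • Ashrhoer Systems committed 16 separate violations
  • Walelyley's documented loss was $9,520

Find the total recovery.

Statutory damages: 16 × $2,900 = $46,400
Combined damages: $9,520 + $46,400 = $55,920
Attorney fees: 30% of $55,920 = $16,776
Total recovery: $55,920 + $16,776 = $72,696

$72,696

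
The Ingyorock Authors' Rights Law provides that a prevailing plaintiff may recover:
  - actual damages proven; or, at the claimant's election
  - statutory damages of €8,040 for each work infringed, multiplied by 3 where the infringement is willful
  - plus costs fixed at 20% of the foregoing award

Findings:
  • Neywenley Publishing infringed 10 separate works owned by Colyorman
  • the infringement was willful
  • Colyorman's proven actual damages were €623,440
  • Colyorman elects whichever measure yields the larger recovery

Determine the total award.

€748,128

Statutory damages: 10 × €8,040 = €80,400
Trebled: 3 × €80,400 = €241,200
Greater of actual damages (€623,440) or enhanced statutory damages (€241,200): €623,440
Costs: 20% of €623,440 = €124,688
Award plus costs: €623,440 + €124,688 = €748,128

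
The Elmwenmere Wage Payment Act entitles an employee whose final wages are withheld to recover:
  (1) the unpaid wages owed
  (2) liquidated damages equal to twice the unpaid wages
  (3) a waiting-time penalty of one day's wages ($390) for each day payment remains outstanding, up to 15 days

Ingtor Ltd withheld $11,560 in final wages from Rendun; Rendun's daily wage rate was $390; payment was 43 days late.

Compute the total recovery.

$40,530

Doubled: 2 × $11,560 = $23,120
Penalty days: min(43, 15) = 15
Waiting-time penalty: 15 × $390 = $5,850
Total award: $11,560 + $23,120 + $5,850 = $40,530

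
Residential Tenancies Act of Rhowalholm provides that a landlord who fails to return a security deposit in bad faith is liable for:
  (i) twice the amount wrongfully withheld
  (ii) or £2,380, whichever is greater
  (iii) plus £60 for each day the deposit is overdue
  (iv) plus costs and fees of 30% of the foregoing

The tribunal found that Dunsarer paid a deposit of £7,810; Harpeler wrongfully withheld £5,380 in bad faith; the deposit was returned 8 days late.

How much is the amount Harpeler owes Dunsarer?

Recovery: £14,612

Doubled: 2 × £5,380 = £10,760
Minimum £2,380: £10,760 meets the minimum, no increase.
Late-return penalty: 8 × £60 = £480
Damages plus late penalty: £10,760 + £480 = £11,240
Costs and fees: 30% of £11,240 = £3,372
Total recovery: £11,240 + £3,372 = £14,612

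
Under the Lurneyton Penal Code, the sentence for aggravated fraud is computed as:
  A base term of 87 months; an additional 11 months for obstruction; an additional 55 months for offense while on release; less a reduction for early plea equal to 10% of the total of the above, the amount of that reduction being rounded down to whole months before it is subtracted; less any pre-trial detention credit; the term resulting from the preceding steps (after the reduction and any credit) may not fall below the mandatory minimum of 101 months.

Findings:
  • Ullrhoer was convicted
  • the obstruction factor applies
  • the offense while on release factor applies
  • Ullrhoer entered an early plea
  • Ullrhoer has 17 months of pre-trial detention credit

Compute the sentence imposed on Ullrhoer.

121 months

Obstruction enhancement: +11 months
Offense while on release enhancement: +55 months
Adjusted term: 87 months + 11 months + 55 months = 153 months
Early plea reduction: 10% of 153 months = 15 months (rounded down)
After reduction: 153 − 15 = 138 months
Less pre-trial detention credit: 138 months − 17 months = 121 months
Minimum 101 months: 121 months meets the minimum, no increase.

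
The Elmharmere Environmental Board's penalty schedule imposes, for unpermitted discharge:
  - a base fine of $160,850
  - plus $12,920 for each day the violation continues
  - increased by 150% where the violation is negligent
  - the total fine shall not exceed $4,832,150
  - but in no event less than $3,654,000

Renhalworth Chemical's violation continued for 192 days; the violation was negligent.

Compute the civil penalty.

$4,832,150

Per-day component: 192 × $12,920 = $2,480,640
Base plus per-day: $160,850 + $2,480,640 = $2,641,490
Enhancement: 150% of $2,641,490 = $3,962,235
Enhanced fine: $2,641,490 + $3,962,235 = $6,603,725
Cap at $4,832,150: $6,603,725 exceeds the cap → $4,832,150
Minimum $3,654,000: $4,832,150 meets the minimum, no increase.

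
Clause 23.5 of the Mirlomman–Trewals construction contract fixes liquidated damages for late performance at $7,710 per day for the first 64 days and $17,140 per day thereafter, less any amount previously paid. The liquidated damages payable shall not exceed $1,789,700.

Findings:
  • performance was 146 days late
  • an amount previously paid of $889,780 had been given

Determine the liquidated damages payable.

First 64 days: 64 × $7,710 = $493,440
Remaining days: (146 − 64) × $17,140 = $1,405,480
Accrued per-day damages: $493,440 + $1,405,480 = $1,898,920
Less amount previously paid: $1,898,920 − $889,780 = $1,009,140
Cap at $1,789,700: $1,009,140 is within the cap, no reduction.

$1,009,140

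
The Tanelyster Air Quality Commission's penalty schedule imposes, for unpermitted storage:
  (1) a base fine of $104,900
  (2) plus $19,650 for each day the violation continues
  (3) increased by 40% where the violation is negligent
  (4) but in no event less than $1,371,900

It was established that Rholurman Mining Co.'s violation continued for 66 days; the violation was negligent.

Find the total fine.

$1,962,520

Per-day component: 66 × $19,650 = $1,296,900
Base plus per-day: $104,900 + $1,296,900 = $1,401,800
Enhancement: 40% of $1,401,800 = $560,720
Enhanced fine: $1,401,800 + $560,720 = $1,962,520
Minimum $1,371,900: $1,962,520 meets the minimum, no increase.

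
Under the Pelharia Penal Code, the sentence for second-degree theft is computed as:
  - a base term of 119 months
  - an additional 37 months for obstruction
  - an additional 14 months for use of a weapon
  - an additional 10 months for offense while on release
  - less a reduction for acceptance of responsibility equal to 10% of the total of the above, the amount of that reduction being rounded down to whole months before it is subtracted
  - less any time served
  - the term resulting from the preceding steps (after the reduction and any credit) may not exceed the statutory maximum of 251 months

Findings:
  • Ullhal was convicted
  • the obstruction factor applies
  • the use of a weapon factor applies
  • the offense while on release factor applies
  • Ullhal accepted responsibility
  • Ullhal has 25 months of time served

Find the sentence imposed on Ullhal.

137 months

Obstruction enhancement: +37 months
Use of a weapon enhancement: +14 months
Offense while on release enhancement: +10 months
Adjusted term: 119 months + 37 months + 14 months + 10 months = 180 months
Acceptance of responsibility reduction: 10% of 180 months = 18 months (rounded down)
After reduction: 180 − 18 = 162 months
Less time served: 162 months − 25 months = 137 months
Cap at 251 months: 137 months is within the cap, no reduction.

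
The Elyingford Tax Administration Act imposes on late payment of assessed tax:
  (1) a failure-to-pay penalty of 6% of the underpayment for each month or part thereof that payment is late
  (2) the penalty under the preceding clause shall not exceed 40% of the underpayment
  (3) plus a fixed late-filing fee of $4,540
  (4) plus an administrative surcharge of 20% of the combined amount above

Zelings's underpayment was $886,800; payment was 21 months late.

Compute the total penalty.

Accrued rate: 6% × 21 = 126%, capped at 40% → 40%
Failure-to-pay penalty: 40% of $886,800 = $354,720
Penalty before surcharge: $354,720 + $4,540 = $359,260
Administrative surcharge: 20% of $359,260 = $71,852
Total penalty: $359,260 + $71,852 = $431,112

$431,112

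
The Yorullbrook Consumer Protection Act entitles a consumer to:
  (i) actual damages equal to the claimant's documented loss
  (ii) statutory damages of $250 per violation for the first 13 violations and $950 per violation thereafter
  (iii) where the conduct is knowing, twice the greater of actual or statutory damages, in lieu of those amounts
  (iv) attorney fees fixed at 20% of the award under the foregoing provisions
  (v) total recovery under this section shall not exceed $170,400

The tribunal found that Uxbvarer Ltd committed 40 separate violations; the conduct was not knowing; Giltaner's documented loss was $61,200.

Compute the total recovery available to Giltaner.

First 13 violations: 13 × $250 = $3,250
Remaining violations: (40 − 13) × $950 = $25,650
Statutory damages: $3,250 + $25,650 = $28,900
Conduct not knowing: the in-lieu enhancement does not apply.
Actual plus statutory damages: $61,200 + $28,900 = $90,100
Attorney fees: 20% of $90,100 = $18,020
Total before cap: $90,100 + $18,020 = $108,120
Cap at $170,400: $108,120 is within the cap, no reduction.

$108,120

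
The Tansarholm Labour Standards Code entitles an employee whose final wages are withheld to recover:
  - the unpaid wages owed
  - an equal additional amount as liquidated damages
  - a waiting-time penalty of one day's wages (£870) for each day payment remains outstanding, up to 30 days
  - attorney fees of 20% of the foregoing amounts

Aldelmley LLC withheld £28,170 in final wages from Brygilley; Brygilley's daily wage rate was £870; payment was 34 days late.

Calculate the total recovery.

£98,928

Liquidated damages (equal amount): £28,170
Penalty days: min(34, 30) = 30
Waiting-time penalty: 30 × £870 = £26,100
Subtotal: £28,170 + £28,170 + £26,100 = £82,440
Attorney fees: 20% of £82,440 = £16,488
Total award: £82,440 + £16,488 = £98,928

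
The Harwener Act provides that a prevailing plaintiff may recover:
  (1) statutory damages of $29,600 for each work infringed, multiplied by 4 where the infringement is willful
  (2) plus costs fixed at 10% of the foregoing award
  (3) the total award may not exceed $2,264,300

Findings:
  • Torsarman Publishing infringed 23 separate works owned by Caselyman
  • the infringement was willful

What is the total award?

$2,264,300

Statutory damages: 23 × $29,600 = $680,800
Multiplied by 4: 4 × $680,800 = $2,723,200
Costs: 10% of $2,723,200 = $272,320
Award plus costs: $2,723,200 + $272,320 = $2,995,520
Cap at $2,264,300: $2,995,520 exceeds the cap → $2,264,300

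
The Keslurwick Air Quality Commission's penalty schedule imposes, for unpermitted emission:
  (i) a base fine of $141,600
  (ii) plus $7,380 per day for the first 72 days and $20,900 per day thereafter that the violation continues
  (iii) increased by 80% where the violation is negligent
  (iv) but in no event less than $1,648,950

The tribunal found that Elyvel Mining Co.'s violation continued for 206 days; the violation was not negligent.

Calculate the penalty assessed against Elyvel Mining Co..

First 72 days: 72 × $7,380 = $531,360
Remaining days: (206 − 72) × $20,900 = $2,800,600
Per-day component: $531,360 + $2,800,600 = $3,331,960
Base plus per-day: $141,600 + $3,331,960 = $3,473,560
The violation was not negligent: no 80% increase.
Minimum $1,648,950: $3,473,560 meets the minimum, no increase.

$3,473,560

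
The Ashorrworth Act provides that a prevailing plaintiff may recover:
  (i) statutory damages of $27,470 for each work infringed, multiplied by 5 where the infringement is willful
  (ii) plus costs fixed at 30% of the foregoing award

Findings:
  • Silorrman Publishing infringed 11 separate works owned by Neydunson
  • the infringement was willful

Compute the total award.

Statutory damages: 11 × $27,470 = $302,170
Multiplied by 5: 5 × $302,170 = $1,510,850
Costs: 30% of $1,510,850 = $453,255
Award plus costs: $1,510,850 + $453,255 = $1,964,105

Award: $1,964,105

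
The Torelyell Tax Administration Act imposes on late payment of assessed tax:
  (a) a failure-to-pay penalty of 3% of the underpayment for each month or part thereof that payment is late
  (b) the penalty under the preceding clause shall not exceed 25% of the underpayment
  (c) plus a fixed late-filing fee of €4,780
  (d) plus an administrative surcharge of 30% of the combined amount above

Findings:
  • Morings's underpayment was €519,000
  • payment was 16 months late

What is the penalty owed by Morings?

Accrued rate: 3% × 16 = 48%, capped at 25% → 25%
Failure-to-pay penalty: 25% of €519,000 = €129,750
Penalty before surcharge: €129,750 + €4,780 = €134,530
Administrative surcharge: 30% of €134,530 = €40,359
Total penalty: €134,530 + €40,359 = €174,889

Penalty: €174,889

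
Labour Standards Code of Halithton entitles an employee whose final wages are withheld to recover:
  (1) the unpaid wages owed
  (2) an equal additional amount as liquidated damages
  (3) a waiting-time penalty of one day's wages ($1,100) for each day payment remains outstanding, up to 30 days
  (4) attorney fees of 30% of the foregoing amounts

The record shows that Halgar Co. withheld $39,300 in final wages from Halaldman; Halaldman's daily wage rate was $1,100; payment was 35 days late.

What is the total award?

$145,080

Liquidated damages (equal amount): $39,300
Penalty days: min(35, 30) = 30
Waiting-time penalty: 30 × $1,100 = $33,000
Subtotal: $39,300 + $39,300 + $33,000 = $111,600
Attorney fees: 30% of $111,600 = $33,480
Total award: $111,600 + $33,480 = $145,080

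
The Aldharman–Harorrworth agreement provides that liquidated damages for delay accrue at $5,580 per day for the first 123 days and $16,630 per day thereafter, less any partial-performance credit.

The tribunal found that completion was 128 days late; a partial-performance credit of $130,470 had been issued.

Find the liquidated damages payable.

$639,020

First 123 days: 123 × $5,580 = $686,340
Remaining days: (128 − 123) × $16,630 = $83,150
Accrued per-day damages: $686,340 + $83,150 = $769,490
Less partial-performance credit: $769,490 − $130,470 = $639,020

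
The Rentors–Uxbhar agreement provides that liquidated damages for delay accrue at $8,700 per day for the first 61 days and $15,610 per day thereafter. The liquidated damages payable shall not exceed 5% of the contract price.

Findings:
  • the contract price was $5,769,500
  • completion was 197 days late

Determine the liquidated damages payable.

First 61 days: 61 × $8,700 = $530,700
Remaining days: (197 − 61) × $15,610 = $2,122,960
Accrued per-day damages: $530,700 + $2,122,960 = $2,653,660
Cap: 5% of $5,769,500 = $288,475
Cap at $288,475: $2,653,660 exceeds the cap → $288,475

$288,475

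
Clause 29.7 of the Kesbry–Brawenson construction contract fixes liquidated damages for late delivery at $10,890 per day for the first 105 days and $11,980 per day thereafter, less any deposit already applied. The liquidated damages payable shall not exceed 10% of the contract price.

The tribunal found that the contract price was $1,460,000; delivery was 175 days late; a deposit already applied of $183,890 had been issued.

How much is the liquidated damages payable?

First 105 days: 105 × $10,890 = $1,143,450
Remaining days: (175 − 105) × $11,980 = $838,600
Accrued per-day damages: $1,143,450 + $838,600 = $1,982,050
Less deposit already applied: $1,982,050 − $183,890 = $1,798,160
Cap: 10% of $1,460,000 = $146,000
Cap at $146,000: $1,798,160 exceeds the cap → $146,000

Liquidated damages: $146,000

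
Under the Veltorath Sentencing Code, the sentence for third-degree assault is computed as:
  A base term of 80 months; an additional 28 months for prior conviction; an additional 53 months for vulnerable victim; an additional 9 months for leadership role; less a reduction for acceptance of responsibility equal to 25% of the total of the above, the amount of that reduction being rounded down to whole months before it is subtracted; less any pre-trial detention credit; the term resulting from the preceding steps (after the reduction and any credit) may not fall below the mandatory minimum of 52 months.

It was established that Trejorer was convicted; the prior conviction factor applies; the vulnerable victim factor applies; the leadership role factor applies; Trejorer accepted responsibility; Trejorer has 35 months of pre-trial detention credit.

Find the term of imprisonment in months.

93 months

Prior conviction enhancement: +28 months
Vulnerable victim enhancement: +53 months
Leadership role enhancement: +9 months
Adjusted term: 80 months + 28 months + 53 months + 9 months = 170 months
Acceptance of responsibility reduction: 25% of 170 months = 42 months (rounded down)
After reduction: 170 − 42 = 128 months
Less pre-trial detention credit: 128 months − 35 months = 93 months
Minimum 52 months: 93 months meets the minimum, no increase.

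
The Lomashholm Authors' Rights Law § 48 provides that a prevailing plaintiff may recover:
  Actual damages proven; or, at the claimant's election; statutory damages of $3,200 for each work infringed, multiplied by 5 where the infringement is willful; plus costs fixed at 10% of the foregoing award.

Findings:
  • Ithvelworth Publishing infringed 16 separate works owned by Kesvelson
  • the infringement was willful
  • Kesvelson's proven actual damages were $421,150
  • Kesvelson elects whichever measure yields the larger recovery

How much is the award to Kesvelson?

$463,265

Statutory damages: 16 × $3,200 = $51,200
Multiplied by 5: 5 × $51,200 = $256,000
Greater of actual damages ($421,150) or enhanced statutory damages ($256,000): $421,150
Costs: 10% of $421,150 = $42,115
Award plus costs: $421,150 + $42,115 = $463,265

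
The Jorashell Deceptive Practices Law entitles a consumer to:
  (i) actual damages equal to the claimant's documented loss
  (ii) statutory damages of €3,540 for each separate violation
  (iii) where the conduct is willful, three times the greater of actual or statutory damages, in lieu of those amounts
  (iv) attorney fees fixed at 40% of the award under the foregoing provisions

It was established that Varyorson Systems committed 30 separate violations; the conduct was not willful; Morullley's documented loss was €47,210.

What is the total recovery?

Statutory damages: 30 × €3,540 = €106,200
Conduct not willful: the in-lieu enhancement does not apply.
Actual plus statutory damages: €47,210 + €106,200 = €153,410
Attorney fees: 40% of €153,410 = €61,364
Total recovery: €153,410 + €61,364 = €214,774

€214,774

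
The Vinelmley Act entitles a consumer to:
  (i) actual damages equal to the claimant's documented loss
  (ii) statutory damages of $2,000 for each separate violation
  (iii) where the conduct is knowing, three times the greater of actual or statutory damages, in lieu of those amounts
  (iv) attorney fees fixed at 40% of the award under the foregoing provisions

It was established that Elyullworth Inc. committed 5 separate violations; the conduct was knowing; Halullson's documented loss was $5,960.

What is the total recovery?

Total recovery: $42,000

Statutory damages: 5 × $2,000 = $10,000
Greater of actual damages ($5,960) or statutory damages ($10,000): $10,000
Trebled: 3 × $10,000 = $30,000
Attorney fees: 40% of $30,000 = $12,000
Total recovery: $30,000 + $12,000 = $42,000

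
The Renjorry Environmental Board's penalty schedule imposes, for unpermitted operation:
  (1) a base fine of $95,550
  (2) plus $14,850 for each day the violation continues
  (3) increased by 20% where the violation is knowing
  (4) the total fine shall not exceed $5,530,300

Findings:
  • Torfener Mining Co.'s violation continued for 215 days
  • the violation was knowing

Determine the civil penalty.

Per-day component: 215 × $14,850 = $3,192,750
Base plus per-day: $95,550 + $3,192,750 = $3,288,300
Enhancement: 20% of $3,288,300 = $657,660
Enhanced fine: $3,288,300 + $657,660 = $3,945,960
Cap at $5,530,300: $3,945,960 is within the cap, no reduction.

$3,945,960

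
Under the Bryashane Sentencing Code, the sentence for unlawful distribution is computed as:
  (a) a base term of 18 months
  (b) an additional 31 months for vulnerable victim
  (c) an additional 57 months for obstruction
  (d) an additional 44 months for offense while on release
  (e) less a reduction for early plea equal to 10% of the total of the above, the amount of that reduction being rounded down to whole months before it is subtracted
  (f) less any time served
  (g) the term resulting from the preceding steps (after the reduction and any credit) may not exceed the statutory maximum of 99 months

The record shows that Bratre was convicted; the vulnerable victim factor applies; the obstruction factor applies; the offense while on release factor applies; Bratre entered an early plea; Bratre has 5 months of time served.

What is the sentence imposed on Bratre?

Vulnerable victim enhancement: +31 months
Obstruction enhancement: +57 months
Offense while on release enhancement: +44 months
Adjusted term: 18 months + 31 months + 57 months + 44 months = 150 months
Early plea reduction: 10% of 150 months = 15 months (rounded down)
After reduction: 150 − 15 = 135 months
Less time served: 135 months − 5 months = 130 months
Cap at 99 months: 130 months exceeds the cap → 99 months

99 months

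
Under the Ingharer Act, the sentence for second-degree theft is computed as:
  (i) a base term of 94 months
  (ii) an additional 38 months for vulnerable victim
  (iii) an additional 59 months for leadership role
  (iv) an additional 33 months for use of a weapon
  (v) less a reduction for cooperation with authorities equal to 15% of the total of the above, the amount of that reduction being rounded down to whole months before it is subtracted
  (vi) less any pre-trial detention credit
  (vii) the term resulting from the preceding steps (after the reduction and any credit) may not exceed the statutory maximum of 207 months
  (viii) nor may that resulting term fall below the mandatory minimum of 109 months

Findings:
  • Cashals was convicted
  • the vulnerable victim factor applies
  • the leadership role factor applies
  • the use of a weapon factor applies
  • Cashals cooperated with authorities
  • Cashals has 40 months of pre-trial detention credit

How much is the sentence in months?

Vulnerable victim enhancement: +38 months
Leadership role enhancement: +59 months
Use of a weapon enhancement: +33 months
Adjusted term: 94 months + 38 months + 59 months + 33 months = 224 months
Cooperation with authorities reduction: 15% of 224 months = 33 months (rounded down)
After reduction: 224 − 33 = 191 months
Less pre-trial detention credit: 191 months − 40 months = 151 months
Cap at 207 months: 151 months is within the cap, no reduction.
Minimum 109 months: 151 months meets the minimum, no increase.

Sentence: 151 months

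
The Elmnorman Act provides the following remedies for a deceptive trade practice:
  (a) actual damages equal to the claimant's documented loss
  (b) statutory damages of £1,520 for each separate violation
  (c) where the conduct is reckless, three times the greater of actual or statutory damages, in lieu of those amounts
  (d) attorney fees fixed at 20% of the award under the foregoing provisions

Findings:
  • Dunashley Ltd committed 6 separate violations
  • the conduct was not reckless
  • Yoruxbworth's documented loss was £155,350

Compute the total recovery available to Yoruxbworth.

£197,364

Statutory damages: 6 × £1,520 = £9,120
Conduct not reckless: the in-lieu enhancement does not apply.
Actual plus statutory damages: £155,350 + £9,120 = £164,470
Attorney fees: 20% of £164,470 = £32,894
Total recovery: £164,470 + £32,894 = £197,364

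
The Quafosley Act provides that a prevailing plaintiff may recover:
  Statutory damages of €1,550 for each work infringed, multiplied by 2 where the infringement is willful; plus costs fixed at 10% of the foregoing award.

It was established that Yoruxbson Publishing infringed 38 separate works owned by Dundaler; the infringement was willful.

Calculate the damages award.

Statutory damages: 38 × €1,550 = €58,900
Doubled: 2 × €58,900 = €117,800
Costs: 10% of €117,800 = €11,780
Award plus costs: €117,800 + €11,780 = €129,580

€129,580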